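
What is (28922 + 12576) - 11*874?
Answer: 31884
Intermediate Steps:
(28922 + 12576) - 11*874 = 41498 - 9614 = 31884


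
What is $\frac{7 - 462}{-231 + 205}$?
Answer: $\frac{35}{2} \approx 17.5$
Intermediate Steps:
$\frac{7 - 462}{-231 + 205} = - \frac{455}{-26} = \left(-455\right) \left(- \frac{1}{26}\right) = \frac{35}{2}$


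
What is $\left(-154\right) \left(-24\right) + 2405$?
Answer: $6101$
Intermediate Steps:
$\left(-154\right) \left(-24\right) + 2405 = 3696 + 2405 = 6101$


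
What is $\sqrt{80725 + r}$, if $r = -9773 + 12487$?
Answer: $3 \sqrt{9271} \approx 288.86$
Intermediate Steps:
$r = 2714$
$\sqrt{80725 + r} = \sqrt{80725 + 2714} = \sqrt{83439} = 3 \sqrt{9271}$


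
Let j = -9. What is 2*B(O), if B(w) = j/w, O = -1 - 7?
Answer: 9/4 ≈ 2.2500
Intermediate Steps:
O = -8
B(w) = -9/w
2*B(O) = 2*(-9/(-8)) = 2*(-9*(-1/8)) = 2*(9/8) = 9/4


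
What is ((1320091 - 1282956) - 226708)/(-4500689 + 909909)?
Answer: 6537/123820 ≈ 0.052794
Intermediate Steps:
((1320091 - 1282956) - 226708)/(-4500689 + 909909) = (37135 - 226708)/(-3590780) = -189573*(-1/3590780) = 6537/123820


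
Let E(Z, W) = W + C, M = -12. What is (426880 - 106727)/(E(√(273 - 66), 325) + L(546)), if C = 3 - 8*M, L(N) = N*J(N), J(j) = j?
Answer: 320153/298540 ≈ 1.0724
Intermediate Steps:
L(N) = N² (L(N) = N*N = N²)
C = 99 (C = 3 - 8*(-12) = 3 + 96 = 99)
E(Z, W) = 99 + W (E(Z, W) = W + 99 = 99 + W)
(426880 - 106727)/(E(√(273 - 66), 325) + L(546)) = (426880 - 106727)/((99 + 325) + 546²) = 320153/(424 + 298116) = 320153/298540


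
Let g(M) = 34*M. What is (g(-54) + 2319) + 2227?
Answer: 2710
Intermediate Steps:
(g(-54) + 2319) + 2227 = (34*(-54) + 2319) + 2227 = (-1836 + 2319) + 2227 = 483 + 2227 = 2710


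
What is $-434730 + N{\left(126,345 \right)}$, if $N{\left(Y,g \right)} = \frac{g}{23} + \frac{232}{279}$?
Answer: $- \frac{121285253}{279} \approx -4.3471 \cdot 10^{5}$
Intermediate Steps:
$N{\left(Y,g \right)} = \frac{232}{279} + \frac{g}{23}$ ($N{\left(Y,g \right)} = g \frac{1}{23} + 232 \cdot \frac{1}{279} = \frac{g}{23} + \frac{232}{279} = \frac{232}{279} + \frac{g}{23}$)
$-434730 + N{\left(126,345 \right)} = -434730 + \left(\frac{232}{279} + \frac{1}{23} \cdot 345\right) = -434730 + \left(\frac{232}{279} + 15\right) = -434730 + \frac{4417}{279} = - \frac{121285253}{279}$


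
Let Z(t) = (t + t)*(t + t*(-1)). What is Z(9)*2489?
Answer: 0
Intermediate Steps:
Z(t) = 0 (Z(t) = (2*t)*(t - t) = (2*t)*0 = 0)
Z(9)*2489 = 0*2489 = 0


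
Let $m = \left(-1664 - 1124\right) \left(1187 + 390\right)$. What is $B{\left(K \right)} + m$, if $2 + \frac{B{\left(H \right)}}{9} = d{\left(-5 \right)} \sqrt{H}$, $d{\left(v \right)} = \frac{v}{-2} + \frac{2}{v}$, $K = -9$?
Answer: $-4396694 + \frac{567 i}{10} \approx -4.3967 \cdot 10^{6} + 56.7 i$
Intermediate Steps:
$d{\left(v \right)} = \frac{2}{v} - \frac{v}{2}$ ($d{\left(v \right)} = v \left(- \frac{1}{2}\right) + \frac{2}{v} = - \frac{v}{2} + \frac{2}{v} = \frac{2}{v} - \frac{v}{2}$)
$m = -4396676$ ($m = \left(-2788\right) 1577 = -4396676$)
$B{\left(H \right)} = -18 + \frac{189 \sqrt{H}}{10}$ ($B{\left(H \right)} = -18 + 9 \left(\frac{2}{-5} - - \frac{5}{2}\right) \sqrt{H} = -18 + 9 \left(2 \left(- \frac{1}{5}\right) + \frac{5}{2}\right) \sqrt{H} = -18 + 9 \left(- \frac{2}{5} + \frac{5}{2}\right) \sqrt{H} = -18 + 9 \frac{21 \sqrt{H}}{10} = -18 + \frac{189 \sqrt{H}}{10}$)
$B{\left(K \right)} + m = \left(-18 + \frac{189 \sqrt{-9}}{10}\right) - 4396676 = \left(-18 + \frac{189 \cdot 3 i}{10}\right) - 4396676 = \left(-18 + \frac{567 i}{10}\right) - 4396676 = -4396694 + \frac{567 i}{10}$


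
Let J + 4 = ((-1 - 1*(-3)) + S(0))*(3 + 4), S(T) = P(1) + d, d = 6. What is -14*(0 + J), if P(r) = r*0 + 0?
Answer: -728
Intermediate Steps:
P(r) = 0 (P(r) = 0 + 0 = 0)
S(T) = 6 (S(T) = 0 + 6 = 6)
J = 52 (J = -4 + ((-1 - 1*(-3)) + 6)*(3 + 4) = -4 + ((-1 + 3) + 6)*7 = -4 + (2 + 6)*7 = -4 + 8*7 = -4 + 56 = 52)
-14*(0 + J) = -14*(0 + 52) = -14*52 = -728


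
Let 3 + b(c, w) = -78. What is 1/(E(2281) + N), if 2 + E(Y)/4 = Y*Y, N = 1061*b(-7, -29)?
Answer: 1/20725895 ≈ 4.8249e-8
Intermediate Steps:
b(c, w) = -81 (b(c, w) = -3 - 78 = -81)
N = -85941 (N = 1061*(-81) = -85941)
E(Y) = -8 + 4*Y² (E(Y) = -8 + 4*(Y*Y) = -8 + 4*Y²)
1/(E(2281) + N) = 1/((-8 + 4*2281²) - 85941) = 1/((-8 + 4*5202961) - 85941) = 1/((-8 + 20811844) - 85941) = 1/(20811836 - 85941) = 1/20725895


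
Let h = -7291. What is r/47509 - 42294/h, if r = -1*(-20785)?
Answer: 2160889081/346388119 ≈ 6.2383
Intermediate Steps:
r = 20785
r/47509 - 42294/h = 20785/47509 - 42294/(-7291) = 20785*(1/47509) - 42294*(-1/7291) = 20785/47509 + 42294/7291 = 2160889081/346388119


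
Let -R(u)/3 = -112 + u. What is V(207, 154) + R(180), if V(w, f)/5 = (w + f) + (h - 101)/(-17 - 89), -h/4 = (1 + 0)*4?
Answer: 170291/106 ≈ 1606.5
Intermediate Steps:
R(u) = 336 - 3*u (R(u) = -3*(-112 + u) = 336 - 3*u)
h = -16 (h = -4*(1 + 0)*4 = -4*4 = -16)
V(w, f) = 585/106 + 5*f + 5*w (V(w, f) = 5*((w + f) + (-16 - 101)/(-17 - 89)) = 5*((f + w) - 117/(-106)) = 5*((f + w) - 117*(-1/106)) = 5*((f + w) + 117/106) = 5*(117/106 + f + w) = 585/106 + 5*f + 5*w)
V(207, 154) + R(180) = (585/106 + 5*154 + 5*207) + (336 - 3*180) = (585/106 + 770 + 1035) + (336 - 540) = 191915/106 - 204 = 170291/106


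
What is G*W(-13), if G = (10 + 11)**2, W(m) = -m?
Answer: 5733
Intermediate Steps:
G = 441 (G = 21**2 = 441)
G*W(-13) = 441*(-1*(-13)) = 441*13 = 5733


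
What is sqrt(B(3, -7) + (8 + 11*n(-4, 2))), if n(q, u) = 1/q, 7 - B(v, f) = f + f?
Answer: sqrt(105)/2 ≈ 5.1235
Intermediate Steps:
B(v, f) = 7 - 2*f (B(v, f) = 7 - (f + f) = 7 - 2*f)
n(q, u) = 1/q
sqrt(B(3, -7) + (8 + 11*n(-4, 2))) = sqrt((7 - 2*(-7)) + (8 + 11/(-4))) = sqrt((7 + 14) + (8 + 11*(-1/4))) = sqrt(21 + (8 - 11/4)) = sqrt(21 + 21/4) = sqrt(105/4) = sqrt(105)/2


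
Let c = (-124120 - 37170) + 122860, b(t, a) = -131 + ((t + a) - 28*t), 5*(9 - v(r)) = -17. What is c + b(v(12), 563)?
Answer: -191664/5 ≈ -38333.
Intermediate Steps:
v(r) = 62/5 (v(r) = 9 - 1/5*(-17) = 9 + 17/5 = 62/5)
b(t, a) = -131 + a - 27*t (b(t, a) = -131 + ((a + t) - 28*t) = -131 + (a - 27*t) = -131 + a - 27*t)
c = -38430 (c = -161290 + 122860 = -38430)
c + b(v(12), 563) = -38430 + (-131 + 563 - 27*62/5) = -38430 + (-131 + 563 - 1674/5) = -38430 + 486/5 = -191664/5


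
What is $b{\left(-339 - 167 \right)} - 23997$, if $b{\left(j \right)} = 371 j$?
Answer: $-211723$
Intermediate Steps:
$b{\left(-339 - 167 \right)} - 23997 = 371 \left(-339 - 167\right) - 23997 = 371 \left(-506\right) - 23997 = -187726 - 23997 = -211723$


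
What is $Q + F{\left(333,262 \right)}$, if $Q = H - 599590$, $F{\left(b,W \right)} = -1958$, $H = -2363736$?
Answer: $-2965284$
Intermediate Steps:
$Q = -2963326$ ($Q = -2363736 - 599590 = -2963326$)
$Q + F{\left(333,262 \right)} = -2963326 - 1958 = -2965284$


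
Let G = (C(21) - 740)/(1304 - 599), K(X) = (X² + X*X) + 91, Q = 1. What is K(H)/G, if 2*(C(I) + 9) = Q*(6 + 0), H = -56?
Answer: -4485915/746 ≈ -6013.3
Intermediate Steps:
C(I) = -6 (C(I) = -9 + (1*(6 + 0))/2 = -9 + (1*6)/2 = -9 + (½)*6 = -9 + 3 = -6)
K(X) = 91 + 2*X² (K(X) = (X² + X²) + 91 = 2*X² + 91 = 91 + 2*X²)
G = -746/705 (G = (-6 - 740)/(1304 - 599) = -746/705 ≈ -1.0582)
K(H)/G = (91 + 2*(-56)²)/(-746/705) = (91 + 2*3136)*(-705/746) = (91 + 6272)*(-705/746) = 6363*(-705/746) = -4485915/746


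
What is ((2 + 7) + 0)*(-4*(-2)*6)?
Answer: 432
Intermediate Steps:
((2 + 7) + 0)*(-4*(-2)*6) = (9 + 0)*(8*6) = 9*48 = 432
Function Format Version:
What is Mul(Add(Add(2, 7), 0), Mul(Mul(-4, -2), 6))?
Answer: 432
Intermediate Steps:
Mul(Add(Add(2, 7), 0), Mul(Mul(-4, -2), 6)) = Mul(Add(9, 0), Mul(8, 6)) = Mul(9, 48) = 432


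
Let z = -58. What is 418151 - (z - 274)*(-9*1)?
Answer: 415163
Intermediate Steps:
418151 - (z - 274)*(-9*1) = 418151 - (-58 - 274)*(-9*1) = 418151 - (-332)*(-9) = 418151 - 1*2988 = 418151 - 2988 = 415163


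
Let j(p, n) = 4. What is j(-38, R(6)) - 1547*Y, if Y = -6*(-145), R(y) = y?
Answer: -1345886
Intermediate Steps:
Y = 870
j(-38, R(6)) - 1547*Y = 4 - 1547*870 = 4 - 1345890 = -1345886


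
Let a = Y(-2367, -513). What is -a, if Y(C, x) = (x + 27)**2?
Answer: -236196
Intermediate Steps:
Y(C, x) = (27 + x)**2
a = 236196 (a = (27 - 513)**2 = (-486)**2 = 236196)
-a = -1*236196 = -236196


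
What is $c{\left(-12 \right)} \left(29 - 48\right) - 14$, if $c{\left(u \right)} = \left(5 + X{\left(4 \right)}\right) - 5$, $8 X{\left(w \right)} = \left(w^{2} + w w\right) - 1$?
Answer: $- \frac{701}{8} \approx -87.625$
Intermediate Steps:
$X{\left(w \right)} = - \frac{1}{8} + \frac{w^{2}}{4}$ ($X{\left(w \right)} = \frac{\left(w^{2} + w w\right) - 1}{8} = \frac{\left(w^{2} + w^{2}\right) - 1}{8} = \frac{2 w^{2} - 1}{8} = \frac{-1 + 2 w^{2}}{8} = - \frac{1}{8} + \frac{w^{2}}{4}$)
$c{\left(u \right)} = \frac{31}{8}$ ($c{\left(u \right)} = \left(5 - \left(\frac{1}{8} - \frac{4^{2}}{4}\right)\right) - 5 = \left(5 + \left(- \frac{1}{8} + \frac{1}{4} \cdot 16\right)\right) - 5 = \left(5 + \left(- \frac{1}{8} + 4\right)\right) - 5 = \left(5 + \frac{31}{8}\right) - 5 = \frac{71}{8} - 5 = \frac{31}{8}$)
$c{\left(-12 \right)} \left(29 - 48\right) - 14 = \frac{31 \left(29 - 48\right)}{8} - 14 = \frac{31}{8} \left(-19\right) - 14 = - \frac{589}{8} - 14 = - \frac{701}{8}$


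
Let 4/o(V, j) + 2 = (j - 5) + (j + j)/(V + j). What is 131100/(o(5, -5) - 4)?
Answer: -32775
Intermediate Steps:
o(V, j) = 4/(-7 + j + 2*j/(V + j)) (o(V, j) = 4/(-2 + ((j - 5) + (j + j)/(V + j))) = 4/(-2 + ((-5 + j) + (2*j)/(V + j))) = 4/(-2 + ((-5 + j) + 2*j/(V + j))) = 4/(-2 + (-5 + j + 2*j/(V + j))) = 4/(-7 + j + 2*j/(V + j)))
131100/(o(5, -5) - 4) = 131100/(4*(5 - 5)/((-5)² - 7*5 - 5*(-5) + 5*(-5)) - 4) = 131100/(4*0/(25 - 35 + 25 - 25) - 4) = 131100/(4*0/(-10) - 4) = 131100/(4*(-⅒)*0 - 4) = 131100/(0 - 4) = 131100/(-4) = 131100*(-¼) = -32775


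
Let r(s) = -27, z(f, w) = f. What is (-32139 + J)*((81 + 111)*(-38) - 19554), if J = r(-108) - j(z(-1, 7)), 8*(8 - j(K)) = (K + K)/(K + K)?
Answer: 3455474175/4 ≈ 8.6387e+8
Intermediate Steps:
j(K) = 63/8 (j(K) = 8 - (K + K)/(8*(K + K)) = 8 - 2*K/(8*(2*K)) = 8 - 2*K*1/(2*K)/8 = 8 - ⅛*1 = 8 - ⅛ = 63/8)
J = -279/8 (J = -27 - 1*63/8 = -27 - 63/8 = -279/8 ≈ -34.875)
(-32139 + J)*((81 + 111)*(-38) - 19554) = (-32139 - 279/8)*((81 + 111)*(-38) - 19554) = -257391*(192*(-38) - 19554)/8 = -257391*(-7296 - 19554)/8 = -257391/8*(-26850) = 3455474175/4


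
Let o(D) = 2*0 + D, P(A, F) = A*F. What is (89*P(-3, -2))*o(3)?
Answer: 1602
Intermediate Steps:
o(D) = D (o(D) = 0 + D = D)
(89*P(-3, -2))*o(3) = (89*(-3*(-2)))*3 = (89*6)*3 = 534*3 = 1602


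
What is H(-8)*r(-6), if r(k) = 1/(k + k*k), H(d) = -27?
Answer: -9/10 ≈ -0.90000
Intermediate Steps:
r(k) = 1/(k + k**2)
H(-8)*r(-6) = -27/((-6)*(1 - 6)) = -(-9)/(2*(-5)) = -(-9)*(-1)/(2*5) = -27*1/30 = -9/10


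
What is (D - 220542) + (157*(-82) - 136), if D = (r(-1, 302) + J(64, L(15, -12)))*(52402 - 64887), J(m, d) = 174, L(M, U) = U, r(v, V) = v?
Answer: -2393457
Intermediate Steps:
D = -2159905 (D = (-1 + 174)*(52402 - 64887) = 173*(-12485) = -2159905)
(D - 220542) + (157*(-82) - 136) = (-2159905 - 220542) + (157*(-82) - 136) = -2380447 + (-12874 - 136) = -2380447 - 13010 = -2393457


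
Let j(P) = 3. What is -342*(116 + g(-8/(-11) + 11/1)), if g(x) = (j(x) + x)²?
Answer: -13775760/121 ≈ -1.1385e+5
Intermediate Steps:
g(x) = (3 + x)²
-342*(116 + g(-8/(-11) + 11/1)) = -342*(116 + (3 + (-8/(-11) + 11/1))²) = -342*(116 + (3 + (-8*(-1/11) + 11*1))²) = -342*(116 + (3 + (8/11 + 11))²) = -342*(116 + (3 + 129/11)²) = -342*(116 + (162/11)²) = -342*(116 + 26244/121) = -342*40280/121 = -13775760/121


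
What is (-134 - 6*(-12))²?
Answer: 3844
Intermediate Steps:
(-134 - 6*(-12))² = (-134 + 72)² = (-62)² = 3844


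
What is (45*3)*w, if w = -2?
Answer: -270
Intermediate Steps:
(45*3)*w = (45*3)*(-2) = 135*(-2) = -270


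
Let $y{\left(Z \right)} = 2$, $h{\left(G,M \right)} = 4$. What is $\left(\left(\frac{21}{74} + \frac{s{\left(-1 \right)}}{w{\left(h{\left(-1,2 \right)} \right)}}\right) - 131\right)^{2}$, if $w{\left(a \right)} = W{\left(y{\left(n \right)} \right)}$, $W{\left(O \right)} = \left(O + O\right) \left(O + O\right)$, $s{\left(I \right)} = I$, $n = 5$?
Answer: $\frac{5994011241}{350464} \approx 17103.0$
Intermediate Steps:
$W{\left(O \right)} = 4 O^{2}$ ($W{\left(O \right)} = 2 O 2 O = 4 O^{2}$)
$w{\left(a \right)} = 16$ ($w{\left(a \right)} = 4 \cdot 2^{2} = 4 \cdot 4 = 16$)
$\left(\left(\frac{21}{74} + \frac{s{\left(-1 \right)}}{w{\left(h{\left(-1,2 \right)} \right)}}\right) - 131\right)^{2} = \left(\left(\frac{21}{74} - \frac{1}{16}\right) - 131\right)^{2} = \left(\frac{131}{592} - 131\right)^{2} = \left(- \frac{77421}{592}\right)^{2} = \frac{5994011241}{350464}$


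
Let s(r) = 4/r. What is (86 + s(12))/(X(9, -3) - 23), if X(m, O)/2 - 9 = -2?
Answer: -259/27 ≈ -9.5926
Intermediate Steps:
X(m, O) = 14 (X(m, O) = 18 + 2*(-2) = 18 - 4 = 14)
(86 + s(12))/(X(9, -3) - 23) = (86 + 4/12)/(14 - 23) = (86 + 4*(1/12))/(-9) = -(86 + 1/3)/9 = -1/9*259/3 = -259/27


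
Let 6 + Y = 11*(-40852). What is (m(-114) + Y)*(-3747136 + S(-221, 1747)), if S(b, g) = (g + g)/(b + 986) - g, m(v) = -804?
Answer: 1291073356794182/765 ≈ 1.6877e+12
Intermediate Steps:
Y = -449378 (Y = -6 + 11*(-40852) = -6 - 449372 = -449378)
S(b, g) = -g + 2*g/(986 + b) (S(b, g) = (2*g)/(986 + b) - g = 2*g/(986 + b) - g = -g + 2*g/(986 + b))
(m(-114) + Y)*(-3747136 + S(-221, 1747)) = (-804 - 449378)*(-3747136 - 1*1747*(984 - 221)/(986 - 221)) = -450182*(-3747136 - 1*1747*763/765) = -450182*(-3747136 - 1*1747*1/765*763) = -450182*(-3747136 - 1332961/765) = -450182*(-2867892001/765) = 1291073356794182/765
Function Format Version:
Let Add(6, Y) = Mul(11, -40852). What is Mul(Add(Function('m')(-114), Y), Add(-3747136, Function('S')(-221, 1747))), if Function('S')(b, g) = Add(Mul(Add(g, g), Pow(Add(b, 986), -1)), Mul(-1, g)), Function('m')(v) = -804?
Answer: Rational(1291073356794182, 765) ≈ 1.6877e+12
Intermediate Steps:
Y = -449378 (Y = Add(-6, Mul(11, -40852)) = Add(-6, -449372) = -449378)
Function('S')(b, g) = Add(Mul(-1, g), Mul(2, g, Pow(Add(986, b), -1))) (Function('S')(b, g) = Add(Mul(Mul(2, g), Pow(Add(986, b), -1)), Mul(-1, g)) = Add(Mul(2, g, Pow(Add(986, b), -1)), Mul(-1, g)) = Add(Mul(-1, g), Mul(2, g, Pow(Add(986, b), -1))))
Mul(Add(Function('m')(-114), Y), Add(-3747136, Function('S')(-221, 1747))) = Mul(Add(-804, -449378), Add(-3747136, Mul(-1, 1747, Pow(Add(986, -221), -1), Add(984, -221)))) = Mul(-450182, Add(-3747136, Mul(-1, 1747, Pow(765, -1), 763))) = Mul(-450182, Add(-3747136, Mul(-1, 1747, Rational(1, 765), 763))) = Mul(-450182, Add(-3747136, Rational(-1332961, 765))) = Mul(-450182, Rational(-2867892001, 765)) = Rational(1291073356794182, 765)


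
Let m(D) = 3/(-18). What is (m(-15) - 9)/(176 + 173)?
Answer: -55/2094 ≈ -0.026266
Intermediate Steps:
m(D) = -⅙ (m(D) = 3*(-1/18) = -⅙)
(m(-15) - 9)/(176 + 173) = (-⅙ - 9)/(176 + 173) = -55/6/349 = -55/6*1/349 = -55/2094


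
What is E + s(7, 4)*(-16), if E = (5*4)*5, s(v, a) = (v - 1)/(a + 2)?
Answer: 84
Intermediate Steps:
s(v, a) = (-1 + v)/(2 + a)
E = 100 (E = 20*5 = 100)
E + s(7, 4)*(-16) = 100 + ((-1 + 7)/(2 + 4))*(-16) = 100 + (6/6)*(-16) = 100 + ((⅙)*6)*(-16) = 100 + 1*(-16) = 100 - 16 = 84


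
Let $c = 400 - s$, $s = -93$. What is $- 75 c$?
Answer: $-36975$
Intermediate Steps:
$c = 493$ ($c = 400 - -93 = 400 + 93 = 493$)
$- 75 c = \left(-75\right) 493 = -36975$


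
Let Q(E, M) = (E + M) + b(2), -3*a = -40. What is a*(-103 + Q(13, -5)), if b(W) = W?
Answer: -1240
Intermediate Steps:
a = 40/3 (a = -⅓*(-40) = 40/3 ≈ 13.333)
Q(E, M) = 2 + E + M (Q(E, M) = (E + M) + 2 = 2 + E + M)
a*(-103 + Q(13, -5)) = 40*(-103 + (2 + 13 - 5))/3 = 40*(-103 + 10)/3 = (40/3)*(-93) = -1240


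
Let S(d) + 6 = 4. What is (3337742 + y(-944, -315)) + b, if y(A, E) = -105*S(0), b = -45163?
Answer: 3292789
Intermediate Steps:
S(d) = -2 (S(d) = -6 + 4 = -2)
y(A, E) = 210 (y(A, E) = -105*(-2) = 210)
(3337742 + y(-944, -315)) + b = (3337742 + 210) - 45163 = 3337952 - 45163 = 3292789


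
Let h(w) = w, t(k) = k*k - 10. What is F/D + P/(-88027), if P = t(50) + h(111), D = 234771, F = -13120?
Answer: -1765553611/20666186817 ≈ -0.085432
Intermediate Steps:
t(k) = -10 + k² (t(k) = k² - 10 = -10 + k²)
P = 2601 (P = (-10 + 50²) + 111 = (-10 + 2500) + 111 = 2490 + 111 = 2601)
F/D + P/(-88027) = -13120/234771 + 2601/(-88027) = -13120*1/234771 + 2601*(-1/88027) = -13120/234771 - 2601/88027 = -1765553611/20666186817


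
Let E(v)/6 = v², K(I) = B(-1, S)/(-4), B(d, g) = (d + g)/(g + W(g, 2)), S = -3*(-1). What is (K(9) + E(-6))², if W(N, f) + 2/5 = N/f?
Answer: 78340201/1681 ≈ 46603.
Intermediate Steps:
W(N, f) = -⅖ + N/f
S = 3
B(d, g) = (d + g)/(-⅖ + 3*g/2) (B(d, g) = (d + g)/(g + (-⅖ + g/2)) = (d + g)/(-⅖ + 3*g/2))
K(I) = -5/41 (K(I) = (10*(-1 + 3)/(-4 + 15*3))/(-4) = (10*2/(-4 + 45))*(-¼) = (10*2/41)*(-¼) = (10*(1/41)*2)*(-¼) = (20/41)*(-¼) = -5/41)
E(v) = 6*v²
(K(9) + E(-6))² = (-5/41 + 6*(-6)²)² = (-5/41 + 6*36)² = (-5/41 + 216)² = (8851/41)² = 78340201/1681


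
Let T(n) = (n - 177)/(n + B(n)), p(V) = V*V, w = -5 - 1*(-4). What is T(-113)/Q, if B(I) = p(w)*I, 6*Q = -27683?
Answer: -870/3128179 ≈ -0.00027812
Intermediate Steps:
w = -1 (w = -5 + 4 = -1)
Q = -27683/6 (Q = (⅙)*(-27683) = -27683/6 ≈ -4613.8)
p(V) = V²
B(I) = I (B(I) = (-1)²*I = 1*I = I)
T(n) = (-177 + n)/(2*n) (T(n) = (n - 177)/(n + n) = (-177 + n)/((2*n)) = (-177 + n)*(1/(2*n)) = (-177 + n)/(2*n))
T(-113)/Q = ((½)*(-177 - 113)/(-113))/(-27683/6) = ((½)*(-1/113)*(-290))*(-6/27683) = (145/113)*(-6/27683) = -870/3128179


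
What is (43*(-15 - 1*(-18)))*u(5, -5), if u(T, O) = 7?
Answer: 903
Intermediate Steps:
(43*(-15 - 1*(-18)))*u(5, -5) = (43*(-15 - 1*(-18)))*7 = (43*(-15 + 18))*7 = (43*3)*7 = 129*7 = 903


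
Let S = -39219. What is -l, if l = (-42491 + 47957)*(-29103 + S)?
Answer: 373448052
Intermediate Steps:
l = -373448052 (l = (-42491 + 47957)*(-29103 - 39219) = 5466*(-68322) = -373448052)
-l = -1*(-373448052) = 373448052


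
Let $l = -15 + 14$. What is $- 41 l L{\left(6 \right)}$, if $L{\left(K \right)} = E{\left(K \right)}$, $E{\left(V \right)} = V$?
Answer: $246$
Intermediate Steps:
$L{\left(K \right)} = K$
$l = -1$
$- 41 l L{\left(6 \right)} = \left(-41\right) \left(-1\right) 6 = 41 \cdot 6 = 246$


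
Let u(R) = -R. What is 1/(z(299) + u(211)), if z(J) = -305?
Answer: -1/516 ≈ -0.0019380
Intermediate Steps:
1/(z(299) + u(211)) = 1/(-305 - 1*211) = 1/(-305 - 211) = 1/(-516) = -1/516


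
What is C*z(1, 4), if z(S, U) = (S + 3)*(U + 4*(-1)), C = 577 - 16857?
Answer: 0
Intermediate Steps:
C = -16280
z(S, U) = (-4 + U)*(3 + S) (z(S, U) = (3 + S)*(U - 4) = (3 + S)*(-4 + U) = (-4 + U)*(3 + S))
C*z(1, 4) = -16280*(-12 - 4*1 + 3*4 + 1*4) = -16280*(-12 - 4 + 12 + 4) = -16280*0 = 0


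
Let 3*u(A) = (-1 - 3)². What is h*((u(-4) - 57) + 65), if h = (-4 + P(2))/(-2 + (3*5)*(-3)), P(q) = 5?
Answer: -40/141 ≈ -0.28369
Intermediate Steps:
u(A) = 16/3 (u(A) = (-1 - 3)²/3 = (⅓)*(-4)² = (⅓)*16 = 16/3)
h = -1/47 (h = (-4 + 5)/(-2 + (3*5)*(-3)) = 1/(-2 + 15*(-3)) = 1/(-2 - 45) = 1/(-47) = 1*(-1/47) = -1/47 ≈ -0.021277)
h*((u(-4) - 57) + 65) = -((16/3 - 57) + 65)/47 = -(-155/3 + 65)/47 = -1/47*40/3 = -40/141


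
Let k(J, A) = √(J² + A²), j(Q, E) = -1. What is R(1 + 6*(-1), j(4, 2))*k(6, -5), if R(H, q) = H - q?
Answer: -4*√61 ≈ -31.241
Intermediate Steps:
k(J, A) = √(A² + J²)
R(1 + 6*(-1), j(4, 2))*k(6, -5) = ((1 + 6*(-1)) - 1*(-1))*√((-5)² + 6²) = ((1 - 6) + 1)*√(25 + 36) = (-5 + 1)*√61 = -4*√61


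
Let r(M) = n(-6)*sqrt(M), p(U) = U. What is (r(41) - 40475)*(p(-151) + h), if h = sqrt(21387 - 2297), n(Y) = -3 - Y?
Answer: (151 - sqrt(19090))*(40475 - 3*sqrt(41)) ≈ 5.1919e+5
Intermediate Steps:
h = sqrt(19090) ≈ 138.17
r(M) = 3*sqrt(M) (r(M) = (-3 - 1*(-6))*sqrt(M) = (-3 + 6)*sqrt(M) = 3*sqrt(M))
(r(41) - 40475)*(p(-151) + h) = (3*sqrt(41) - 40475)*(-151 + sqrt(19090)) = (-40475 + 3*sqrt(41))*(-151 + sqrt(19090))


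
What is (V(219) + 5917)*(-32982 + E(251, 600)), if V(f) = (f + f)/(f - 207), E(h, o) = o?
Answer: -192786237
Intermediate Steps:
V(f) = 2*f/(-207 + f) (V(f) = (2*f)/(-207 + f) = 2*f/(-207 + f))
(V(219) + 5917)*(-32982 + E(251, 600)) = (2*219/(-207 + 219) + 5917)*(-32982 + 600) = (2*219/12 + 5917)*(-32382) = (2*219*(1/12) + 5917)*(-32382) = (73/2 + 5917)*(-32382) = (11907/2)*(-32382) = -192786237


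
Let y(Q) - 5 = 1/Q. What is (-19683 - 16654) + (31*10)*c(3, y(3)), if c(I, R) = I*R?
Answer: -31377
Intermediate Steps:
y(Q) = 5 + 1/Q
(-19683 - 16654) + (31*10)*c(3, y(3)) = (-19683 - 16654) + (31*10)*(3*(5 + 1/3)) = -36337 + 310*(3*(5 + 1/3)) = -36337 + 310*(3*(16/3)) = -36337 + 310*16 = -36337 + 4960 = -31377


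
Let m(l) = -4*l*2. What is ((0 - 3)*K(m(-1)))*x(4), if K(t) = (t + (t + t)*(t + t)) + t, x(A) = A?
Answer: -3264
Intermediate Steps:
m(l) = -8*l
K(t) = 2*t + 4*t**2 (K(t) = (t + (2*t)*(2*t)) + t = (t + 4*t**2) + t = 2*t + 4*t**2)
((0 - 3)*K(m(-1)))*x(4) = ((0 - 3)*(2*(-8*(-1))*(1 + 2*(-8*(-1)))))*4 = -6*8*(1 + 2*8)*4 = -6*8*(1 + 16)*4 = -6*8*17*4 = -3*272*4 = -816*4 = -3264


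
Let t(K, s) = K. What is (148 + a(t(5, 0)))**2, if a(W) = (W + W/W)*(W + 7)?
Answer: 48400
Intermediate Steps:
a(W) = (1 + W)*(7 + W) (a(W) = (W + 1)*(7 + W) = (1 + W)*(7 + W))
(148 + a(t(5, 0)))**2 = (148 + (7 + 5**2 + 8*5))**2 = (148 + (7 + 25 + 40))**2 = (148 + 72)**2 = 220**2 = 48400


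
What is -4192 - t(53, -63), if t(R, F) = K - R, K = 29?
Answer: -4168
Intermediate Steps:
t(R, F) = 29 - R
-4192 - t(53, -63) = -4192 - (29 - 1*53) = -4192 - (29 - 53) = -4192 - 1*(-24) = -4192 + 24 = -4168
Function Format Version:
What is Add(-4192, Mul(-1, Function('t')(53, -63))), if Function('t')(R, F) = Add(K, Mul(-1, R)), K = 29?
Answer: -4168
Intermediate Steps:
Function('t')(R, F) = Add(29, Mul(-1, R))
Add(-4192, Mul(-1, Function('t')(53, -63))) = Add(-4192, Mul(-1, Add(29, Mul(-1, 53)))) = Add(-4192, Mul(-1, Add(29, -53))) = Add(-4192, Mul(-1, -24)) = Add(-4192, 24) = -4168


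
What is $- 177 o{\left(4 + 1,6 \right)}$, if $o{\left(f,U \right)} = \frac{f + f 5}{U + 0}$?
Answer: $-885$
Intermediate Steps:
$o{\left(f,U \right)} = \frac{6 f}{U}$ ($o{\left(f,U \right)} = \frac{f + 5 f}{U} = \frac{6 f}{U}$)
$- 177 o{\left(4 + 1,6 \right)} = - 177 \frac{6 \left(4 + 1\right)}{6} = - 177 \cdot 6 \cdot 5 \cdot \frac{1}{6} = \left(-177\right) 5 = -885$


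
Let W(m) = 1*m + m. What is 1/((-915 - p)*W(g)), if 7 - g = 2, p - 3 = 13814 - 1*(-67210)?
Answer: -1/819420 ≈ -1.2204e-6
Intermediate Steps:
p = 81027 (p = 3 + (13814 - 1*(-67210)) = 3 + (13814 + 67210) = 3 + 81024 = 81027)
g = 5 (g = 7 - 1*2 = 7 - 2 = 5)
W(m) = 2*m (W(m) = m + m = 2*m)
1/((-915 - p)*W(g)) = 1/((-915 - 1*81027)*(2*5)) = 1/((-915 - 81027)*10) = 1/(-81942*10) = 1/(-819420) = -1/819420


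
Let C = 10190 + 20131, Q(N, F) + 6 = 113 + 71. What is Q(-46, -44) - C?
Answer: -30143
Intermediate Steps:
Q(N, F) = 178 (Q(N, F) = -6 + (113 + 71) = -6 + 184 = 178)
C = 30321
Q(-46, -44) - C = 178 - 1*30321 = 178 - 30321 = -30143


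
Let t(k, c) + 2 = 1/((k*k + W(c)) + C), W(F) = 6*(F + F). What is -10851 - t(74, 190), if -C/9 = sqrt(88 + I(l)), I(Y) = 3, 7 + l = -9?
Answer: -93221064263/8592595 - 9*sqrt(91)/60148165 ≈ -10849.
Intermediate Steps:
l = -16 (l = -7 - 9 = -16)
W(F) = 12*F (W(F) = 6*(2*F) = 12*F)
C = -9*sqrt(91) (C = -9*sqrt(88 + 3) = -9*sqrt(91) ≈ -85.854)
t(k, c) = -2 + 1/(k**2 - 9*sqrt(91) + 12*c) (t(k, c) = -2 + 1/((k*k + 12*c) - 9*sqrt(91)) = -2 + 1/((k**2 + 12*c) - 9*sqrt(91)) = -2 + 1/(k**2 - 9*sqrt(91) + 12*c))
-10851 - t(74, 190) = -10851 - (1 - 24*190 - 2*74**2 + 18*sqrt(91))/(74**2 - 9*sqrt(91) + 12*190) = -10851 - (1 - 4560 - 2*5476 + 18*sqrt(91))/(5476 - 9*sqrt(91) + 2280) = -10851 - (1 - 4560 - 10952 + 18*sqrt(91))/(7756 - 9*sqrt(91)) = -10851 - (-15511 + 18*sqrt(91))/(7756 - 9*sqrt(91))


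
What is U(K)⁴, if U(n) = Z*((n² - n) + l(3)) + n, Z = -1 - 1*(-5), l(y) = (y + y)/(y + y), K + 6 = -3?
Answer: 15882300625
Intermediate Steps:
K = -9 (K = -6 - 3 = -9)
l(y) = 1 (l(y) = (2*y)/((2*y)) = (2*y)*(1/(2*y)) = 1)
Z = 4 (Z = -1 + 5 = 4)
U(n) = 4 - 3*n + 4*n² (U(n) = 4*((n² - n) + 1) + n = 4*(1 + n² - n) + n = (4 - 4*n + 4*n²) + n = 4 - 3*n + 4*n²)
U(K)⁴ = (4 - 3*(-9) + 4*(-9)²)⁴ = (4 + 27 + 4*81)⁴ = (4 + 27 + 324)⁴ = 355⁴ = 15882300625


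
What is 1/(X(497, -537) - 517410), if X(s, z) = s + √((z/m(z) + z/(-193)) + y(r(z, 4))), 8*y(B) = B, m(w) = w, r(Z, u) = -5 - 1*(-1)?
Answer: -199528418/103138833132367 - √489062/103138833132367 ≈ -1.9346e-6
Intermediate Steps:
r(Z, u) = -4 (r(Z, u) = -5 + 1 = -4)
y(B) = B/8
X(s, z) = s + √(½ - z/193) (X(s, z) = s + √((z/z + z/(-193)) + (⅛)*(-4)) = s + √((1 + z*(-1/193)) - ½) = s + √((1 - z/193) - ½) = s + √(½ - z/193))
1/(X(497, -537) - 517410) = 1/((497 + √(74498 - 772*(-537))/386) - 517410) = 1/((497 + √(74498 + 414564)/386) - 517410) = 1/((497 + √489062/386) - 517410) = 1/(-516913 + √489062/386)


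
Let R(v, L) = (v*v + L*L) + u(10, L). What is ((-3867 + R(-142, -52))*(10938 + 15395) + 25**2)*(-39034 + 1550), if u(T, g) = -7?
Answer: -18748358298468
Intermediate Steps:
R(v, L) = -7 + L**2 + v**2 (R(v, L) = (v*v + L*L) - 7 = (v**2 + L**2) - 7 = (L**2 + v**2) - 7 = -7 + L**2 + v**2)
((-3867 + R(-142, -52))*(10938 + 15395) + 25**2)*(-39034 + 1550) = ((-3867 + (-7 + (-52)**2 + (-142)**2))*(10938 + 15395) + 25**2)*(-39034 + 1550) = ((-3867 + (-7 + 2704 + 20164))*26333 + 625)*(-37484) = ((-3867 + 22861)*26333 + 625)*(-37484) = (18994*26333 + 625)*(-37484) = (500169002 + 625)*(-37484) = 500169627*(-37484) = -18748358298468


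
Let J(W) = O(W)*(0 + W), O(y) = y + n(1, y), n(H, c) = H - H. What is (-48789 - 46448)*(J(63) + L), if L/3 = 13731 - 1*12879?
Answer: -621421425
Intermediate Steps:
n(H, c) = 0
L = 2556 (L = 3*(13731 - 1*12879) = 3*(13731 - 12879) = 3*852 = 2556)
O(y) = y (O(y) = y + 0 = y)
J(W) = W² (J(W) = W*(0 + W) = W*W = W²)
(-48789 - 46448)*(J(63) + L) = (-48789 - 46448)*(63² + 2556) = -95237*(3969 + 2556) = -95237*6525 = -621421425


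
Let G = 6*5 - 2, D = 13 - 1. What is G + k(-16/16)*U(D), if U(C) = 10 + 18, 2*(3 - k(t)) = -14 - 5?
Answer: 378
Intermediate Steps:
k(t) = 25/2 (k(t) = 3 - (-14 - 5)/2 = 3 - ½*(-19) = 3 + 19/2 = 25/2)
D = 12
U(C) = 28
G = 28 (G = 30 - 2 = 28)
G + k(-16/16)*U(D) = 28 + (25/2)*28 = 28 + 350 = 378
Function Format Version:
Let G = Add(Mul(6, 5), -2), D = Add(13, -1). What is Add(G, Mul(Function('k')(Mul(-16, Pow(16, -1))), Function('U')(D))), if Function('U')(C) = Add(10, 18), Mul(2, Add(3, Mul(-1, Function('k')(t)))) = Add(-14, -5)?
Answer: 378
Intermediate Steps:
Function('k')(t) = Rational(25, 2) (Function('k')(t) = Add(3, Mul(Rational(-1, 2), Add(-14, -5))) = Add(3, Mul(Rational(-1, 2), -19)) = Add(3, Rational(19, 2)) = Rational(25, 2))
D = 12
Function('U')(C) = 28
G = 28 (G = Add(30, -2) = 28)
Add(G, Mul(Function('k')(Mul(-16, Pow(16, -1))), Function('U')(D))) = Add(28, Mul(Rational(25, 2), 28)) = Add(28, 350) = 378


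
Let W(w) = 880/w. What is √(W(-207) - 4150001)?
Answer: I*√19758175001/69 ≈ 2037.2*I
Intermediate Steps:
√(W(-207) - 4150001) = √(880/(-207) - 4150001) = √(880*(-1/207) - 4150001) = √(-880/207 - 4150001) = √(-859051087/207) = I*√19758175001/69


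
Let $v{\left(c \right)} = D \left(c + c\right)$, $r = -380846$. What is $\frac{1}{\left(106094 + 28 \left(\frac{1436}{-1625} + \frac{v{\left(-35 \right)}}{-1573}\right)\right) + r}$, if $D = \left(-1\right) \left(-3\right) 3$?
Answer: $- \frac{196625}{54025772168} \approx -3.6395 \cdot 10^{-6}$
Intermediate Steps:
$D = 9$ ($D = 3 \cdot 3 = 9$)
$v{\left(c \right)} = 18 c$ ($v{\left(c \right)} = 9 \left(c + c\right) = 9 \cdot 2 c = 18 c$)
$\frac{1}{\left(106094 + 28 \left(\frac{1436}{-1625} + \frac{v{\left(-35 \right)}}{-1573}\right)\right) + r} = \frac{1}{\left(106094 + 28 \left(\frac{1436}{-1625} + \frac{18 \left(-35\right)}{-1573}\right)\right) - 380846} = \frac{1}{\left(106094 + 28 \left(1436 \left(- \frac{1}{1625}\right) - - \frac{630}{1573}\right)\right) - 380846} = \frac{1}{\left(106094 + 28 \left(- \frac{1436}{1625} + \frac{630}{1573}\right)\right) - 380846} = \frac{1}{\left(106094 + 28 \left(- \frac{95006}{196625}\right)\right) - 380846} = \frac{1}{\left(106094 - \frac{2660168}{196625}\right) - 380846} = \frac{1}{\frac{20858072582}{196625} - 380846} = \frac{1}{- \frac{54025772168}{196625}} = - \frac{196625}{54025772168}$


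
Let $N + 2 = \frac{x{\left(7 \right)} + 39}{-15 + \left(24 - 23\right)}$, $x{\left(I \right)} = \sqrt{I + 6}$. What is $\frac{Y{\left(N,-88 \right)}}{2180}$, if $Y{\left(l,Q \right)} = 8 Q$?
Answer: $- \frac{176}{545} \approx -0.32294$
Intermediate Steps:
$x{\left(I \right)} = \sqrt{6 + I}$
$N = - \frac{67}{14} - \frac{\sqrt{13}}{14}$ ($N = -2 + \frac{\sqrt{6 + 7} + 39}{-15 + \left(24 - 23\right)} = -2 + \frac{\sqrt{13} + 39}{-15 + \left(24 - 23\right)} = -2 + \frac{39 + \sqrt{13}}{-15 + 1} = -2 + \frac{39 + \sqrt{13}}{-14} = -2 + \left(39 + \sqrt{13}\right) \left(- \frac{1}{14}\right) = -2 - \left(\frac{39}{14} + \frac{\sqrt{13}}{14}\right) = - \frac{67}{14} - \frac{\sqrt{13}}{14} \approx -5.0433$)
$\frac{Y{\left(N,-88 \right)}}{2180} = \frac{8 \left(-88\right)}{2180} = \left(-704\right) \frac{1}{2180} = - \frac{176}{545}$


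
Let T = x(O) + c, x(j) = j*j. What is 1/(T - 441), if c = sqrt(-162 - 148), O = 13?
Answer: -136/37147 - I*sqrt(310)/74294 ≈ -0.0036611 - 0.00023699*I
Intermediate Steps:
c = I*sqrt(310) (c = sqrt(-310) = I*sqrt(310) ≈ 17.607*I)
x(j) = j**2
T = 169 + I*sqrt(310) (T = 13**2 + I*sqrt(310) = 169 + I*sqrt(310) ≈ 169.0 + 17.607*I)
1/(T - 441) = 1/((169 + I*sqrt(310)) - 441) = 1/(-272 + I*sqrt(310))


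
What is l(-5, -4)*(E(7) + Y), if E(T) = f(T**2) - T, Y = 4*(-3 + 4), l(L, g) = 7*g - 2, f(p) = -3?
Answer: 180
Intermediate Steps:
l(L, g) = -2 + 7*g
Y = 4 (Y = 4*1 = 4)
E(T) = -3 - T
l(-5, -4)*(E(7) + Y) = (-2 + 7*(-4))*((-3 - 1*7) + 4) = (-2 - 28)*((-3 - 7) + 4) = -30*(-10 + 4) = -30*(-6) = 180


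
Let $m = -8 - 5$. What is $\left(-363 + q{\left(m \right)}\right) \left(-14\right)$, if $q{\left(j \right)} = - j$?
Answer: $4900$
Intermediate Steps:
$m = -13$
$\left(-363 + q{\left(m \right)}\right) \left(-14\right) = \left(-363 - -13\right) \left(-14\right) = \left(-363 + 13\right) \left(-14\right) = \left(-350\right) \left(-14\right) = 4900$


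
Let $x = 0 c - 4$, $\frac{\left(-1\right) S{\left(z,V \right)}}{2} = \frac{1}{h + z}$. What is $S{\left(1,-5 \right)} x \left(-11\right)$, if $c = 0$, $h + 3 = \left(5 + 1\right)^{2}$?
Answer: $- \frac{44}{17} \approx -2.5882$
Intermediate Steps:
$h = 33$ ($h = -3 + \left(5 + 1\right)^{2} = -3 + 6^{2} = -3 + 36 = 33$)
$S{\left(z,V \right)} = - \frac{2}{33 + z}$
$x = -4$ ($x = 0 \cdot 0 - 4 = 0 - 4 = -4$)
$S{\left(1,-5 \right)} x \left(-11\right) = - \frac{2}{33 + 1} \left(-4\right) \left(-11\right) = - \frac{2}{34} \left(-4\right) \left(-11\right) = \left(-2\right) \frac{1}{34} \left(-4\right) \left(-11\right) = \left(- \frac{1}{17}\right) \left(-4\right) \left(-11\right) = \frac{4}{17} \left(-11\right) = - \frac{44}{17}$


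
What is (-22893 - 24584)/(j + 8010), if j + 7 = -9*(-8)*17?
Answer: -47477/9227 ≈ -5.1454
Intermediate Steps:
j = 1217 (j = -7 - 9*(-8)*17 = -7 + 72*17 = -7 + 1224 = 1217)
(-22893 - 24584)/(j + 8010) = (-22893 - 24584)/(1217 + 8010) = -47477/9227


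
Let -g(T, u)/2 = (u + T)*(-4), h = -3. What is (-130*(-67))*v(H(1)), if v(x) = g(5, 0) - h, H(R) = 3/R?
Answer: 374530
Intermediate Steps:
g(T, u) = 8*T + 8*u (g(T, u) = -2*(u + T)*(-4) = -2*(T + u)*(-4) = -2*(-4*T - 4*u) = 8*T + 8*u)
v(x) = 43 (v(x) = (8*5 + 8*0) - 1*(-3) = (40 + 0) + 3 = 40 + 3 = 43)
(-130*(-67))*v(H(1)) = -130*(-67)*43 = 8710*43 = 374530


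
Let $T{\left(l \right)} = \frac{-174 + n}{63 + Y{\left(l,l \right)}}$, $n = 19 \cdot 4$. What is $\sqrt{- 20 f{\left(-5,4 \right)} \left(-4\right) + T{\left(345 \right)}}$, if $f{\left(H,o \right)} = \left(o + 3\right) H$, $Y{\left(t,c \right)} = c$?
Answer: $\frac{i \sqrt{29133699}}{102} \approx 52.917 i$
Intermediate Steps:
$n = 76$
$f{\left(H,o \right)} = H \left(3 + o\right)$ ($f{\left(H,o \right)} = \left(3 + o\right) H = H \left(3 + o\right)$)
$T{\left(l \right)} = - \frac{98}{63 + l}$ ($T{\left(l \right)} = \frac{-174 + 76}{63 + l} = - \frac{98}{63 + l}$)
$\sqrt{- 20 f{\left(-5,4 \right)} \left(-4\right) + T{\left(345 \right)}} = \sqrt{- 20 \left(- 5 \left(3 + 4\right)\right) \left(-4\right) - \frac{98}{63 + 345}} = \sqrt{- 20 \left(\left(-5\right) 7\right) \left(-4\right) - \frac{98}{408}} = \sqrt{\left(-20\right) \left(-35\right) \left(-4\right) - \frac{49}{204}} = \sqrt{700 \left(-4\right) - \frac{49}{204}} = \sqrt{-2800 - \frac{49}{204}} = \sqrt{- \frac{571249}{204}} = \frac{i \sqrt{29133699}}{102}$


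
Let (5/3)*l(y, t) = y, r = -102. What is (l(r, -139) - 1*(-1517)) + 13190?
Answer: 73229/5 ≈ 14646.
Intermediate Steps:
l(y, t) = 3*y/5
(l(r, -139) - 1*(-1517)) + 13190 = ((⅗)*(-102) - 1*(-1517)) + 13190 = (-306/5 + 1517) + 13190 = 7279/5 + 13190 = 73229/5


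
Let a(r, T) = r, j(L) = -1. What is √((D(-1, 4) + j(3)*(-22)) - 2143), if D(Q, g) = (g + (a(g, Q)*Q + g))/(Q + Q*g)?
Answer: 103*I*√5/5 ≈ 46.063*I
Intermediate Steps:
D(Q, g) = (2*g + Q*g)/(Q + Q*g) (D(Q, g) = (g + (g*Q + g))/(Q + Q*g) = (g + (Q*g + g))/(Q + Q*g) = (g + (g + Q*g))/(Q + Q*g) = (2*g + Q*g)/(Q + Q*g))
√((D(-1, 4) + j(3)*(-22)) - 2143) = √((4*(2 - 1)/(-1*(1 + 4)) - 1*(-22)) - 2143) = √((4*(-1)*1/5 + 22) - 2143) = √((4*(-1)*(⅕)*1 + 22) - 2143) = √((-⅘ + 22) - 2143) = √(106/5 - 2143) = √(-10609/5) = 103*I*√5/5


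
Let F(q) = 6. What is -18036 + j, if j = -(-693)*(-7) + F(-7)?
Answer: -22881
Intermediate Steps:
j = -4845 (j = -(-693)*(-7) + 6 = -99*49 + 6 = -4851 + 6 = -4845)
-18036 + j = -18036 - 4845 = -22881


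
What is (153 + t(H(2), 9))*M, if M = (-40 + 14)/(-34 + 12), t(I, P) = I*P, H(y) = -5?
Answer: 1404/11 ≈ 127.64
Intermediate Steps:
M = 13/11 (M = -26/(-22) = -26*(-1/22) = 13/11 ≈ 1.1818)
(153 + t(H(2), 9))*M = (153 - 5*9)*(13/11) = (153 - 45)*(13/11) = 108*(13/11) = 1404/11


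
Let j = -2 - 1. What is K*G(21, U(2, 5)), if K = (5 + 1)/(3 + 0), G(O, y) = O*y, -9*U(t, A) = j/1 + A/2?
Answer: 7/3 ≈ 2.3333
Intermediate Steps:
j = -3
U(t, A) = ⅓ - A/18 (U(t, A) = -(-3/1 + A/2)/9 = -(-3*1 + A*(½))/9 = -(-3 + A/2)/9 = ⅓ - A/18)
K = 2 (K = 6/3 = 6*(⅓) = 2)
K*G(21, U(2, 5)) = 2*(21*(⅓ - 1/18*5)) = 2*(21*(⅓ - 5/18)) = 2*(21*(1/18)) = 2*(7/6) = 7/3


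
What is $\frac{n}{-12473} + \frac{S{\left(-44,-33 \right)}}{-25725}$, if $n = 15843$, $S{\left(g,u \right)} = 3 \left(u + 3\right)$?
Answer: $- \frac{27095907}{21391195} \approx -1.2667$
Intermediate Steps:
$S{\left(g,u \right)} = 9 + 3 u$ ($S{\left(g,u \right)} = 3 \left(3 + u\right) = 9 + 3 u$)
$\frac{n}{-12473} + \frac{S{\left(-44,-33 \right)}}{-25725} = \frac{15843}{-12473} + \frac{9 + 3 \left(-33\right)}{-25725} = 15843 \left(- \frac{1}{12473}\right) + \left(9 - 99\right) \left(- \frac{1}{25725}\right) = - \frac{15843}{12473} - - \frac{6}{1715} = - \frac{15843}{12473} + \frac{6}{1715} = - \frac{27095907}{21391195}$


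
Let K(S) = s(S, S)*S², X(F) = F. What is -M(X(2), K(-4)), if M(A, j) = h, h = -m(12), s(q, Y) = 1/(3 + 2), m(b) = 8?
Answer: 8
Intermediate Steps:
s(q, Y) = ⅕ (s(q, Y) = 1/5 = ⅕)
h = -8 (h = -1*8 = -8)
K(S) = S²/5
M(A, j) = -8
-M(X(2), K(-4)) = -1*(-8) = 8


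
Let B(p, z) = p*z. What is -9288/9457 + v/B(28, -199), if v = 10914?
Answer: -11069031/3763886 ≈ -2.9409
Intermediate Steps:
-9288/9457 + v/B(28, -199) = -9288/9457 + 10914/((28*(-199))) = -9288*1/9457 + 10914/(-5572) = -9288/9457 + 10914*(-1/5572) = -9288/9457 - 5457/2786 = -11069031/3763886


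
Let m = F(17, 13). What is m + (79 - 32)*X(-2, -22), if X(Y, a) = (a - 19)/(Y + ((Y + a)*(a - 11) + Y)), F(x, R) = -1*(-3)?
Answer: 437/788 ≈ 0.55457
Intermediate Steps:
F(x, R) = 3
m = 3
X(Y, a) = (-19 + a)/(2*Y + (-11 + a)*(Y + a)) (X(Y, a) = (-19 + a)/(Y + ((Y + a)*(-11 + a) + Y)) = (-19 + a)/(Y + ((-11 + a)*(Y + a) + Y)) = (-19 + a)/(Y + (Y + (-11 + a)*(Y + a))) = (-19 + a)/(2*Y + (-11 + a)*(Y + a)))
m + (79 - 32)*X(-2, -22) = 3 + (79 - 32)*((-19 - 22)/((-22)**2 - 11*(-22) - 9*(-2) - 2*(-22))) = 3 + 47*(-41/(484 + 242 + 18 + 44)) = 3 + 47*(-41/788) = 3 - 1927/788 = 437/788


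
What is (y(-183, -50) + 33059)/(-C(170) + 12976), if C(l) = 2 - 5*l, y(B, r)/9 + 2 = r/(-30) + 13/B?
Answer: 2016377/843264 ≈ 2.3912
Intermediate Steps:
y(B, r) = -18 + 117/B - 3*r/10 (y(B, r) = -18 + 9*(r/(-30) + 13/B) = -18 + 9*(r*(-1/30) + 13/B) = -18 + 9*(-r/30 + 13/B) = -18 + 9*(13/B - r/30) = -18 + (117/B - 3*r/10) = -18 + 117/B - 3*r/10)
(y(-183, -50) + 33059)/(-C(170) + 12976) = ((-18 + 117/(-183) - 3/10*(-50)) + 33059)/(-(2 - 5*170) + 12976) = ((-18 + 117*(-1/183) + 15) + 33059)/(-(2 - 850) + 12976) = ((-18 - 39/61 + 15) + 33059)/(-1*(-848) + 12976) = (-222/61 + 33059)/(848 + 12976) = (2016377/61)/13824 = (2016377/61)*(1/13824) = 2016377/843264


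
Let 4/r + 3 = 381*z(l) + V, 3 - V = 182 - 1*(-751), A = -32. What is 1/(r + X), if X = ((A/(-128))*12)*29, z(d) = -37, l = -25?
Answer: 7515/653803 ≈ 0.011494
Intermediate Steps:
V = -930 (V = 3 - (182 - 1*(-751)) = 3 - (182 + 751) = 3 - 1*933 = 3 - 933 = -930)
X = 87 (X = (-32/(-128)*12)*29 = (-32*(-1/128)*12)*29 = ((1/4)*12)*29 = 3*29 = 87)
r = -2/7515 (r = 4/(-3 + (381*(-37) - 930)) = 4/(-3 + (-14097 - 930)) = 4/(-3 - 15027) = 4/(-15030) = 4*(-1/15030) = -2/7515 ≈ -0.00026613)
1/(r + X) = 1/(-2/7515 + 87) = 1/(653803/7515) = 7515/653803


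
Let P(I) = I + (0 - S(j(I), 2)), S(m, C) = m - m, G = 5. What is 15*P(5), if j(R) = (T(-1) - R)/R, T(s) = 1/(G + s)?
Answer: 75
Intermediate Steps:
T(s) = 1/(5 + s)
j(R) = (1/4 - R)/R (j(R) = (1/(5 - 1) - R)/R = (1/4 - R)/R)
S(m, C) = 0
P(I) = I (P(I) = I + (0 - 1*0) = I + (0 + 0) = I + 0 = I)
15*P(5) = 15*5 = 75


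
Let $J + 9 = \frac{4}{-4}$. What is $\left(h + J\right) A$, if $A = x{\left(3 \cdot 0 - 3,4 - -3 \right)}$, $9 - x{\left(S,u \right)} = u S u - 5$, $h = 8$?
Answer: $-322$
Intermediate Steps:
$J = -10$ ($J = -9 + \frac{4}{-4} = -9 + 4 \left(- \frac{1}{4}\right) = -9 - 1 = -10$)
$x{\left(S,u \right)} = 14 - S u^{2}$ ($x{\left(S,u \right)} = 9 - \left(u S u - 5\right) = 9 - \left(S u u - 5\right) = 9 - \left(S u^{2} - 5\right) = 9 - \left(-5 + S u^{2}\right) = 14 - S u^{2}$)
$A = 161$ ($A = 14 - \left(3 \cdot 0 - 3\right) \left(4 - -3\right)^{2} = 14 - \left(0 - 3\right) \left(4 + 3\right)^{2} = 14 - - 3 \cdot 7^{2} = 14 - \left(-3\right) 49 = 14 + 147 = 161$)
$\left(h + J\right) A = \left(8 - 10\right) 161 = \left(-2\right) 161 = -322$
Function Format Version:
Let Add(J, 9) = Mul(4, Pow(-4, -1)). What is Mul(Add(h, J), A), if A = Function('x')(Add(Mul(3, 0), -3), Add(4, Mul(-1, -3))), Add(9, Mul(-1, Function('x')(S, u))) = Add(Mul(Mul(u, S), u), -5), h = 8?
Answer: -322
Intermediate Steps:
J = -10 (J = Add(-9, Mul(4, Pow(-4, -1))) = Add(-9, Mul(4, Rational(-1, 4))) = Add(-9, -1) = -10)
Function('x')(S, u) = Add(14, Mul(-1, S, Pow(u, 2))) (Function('x')(S, u) = Add(9, Mul(-1, Add(Mul(Mul(u, S), u), -5))) = Add(9, Mul(-1, Add(Mul(Mul(S, u), u), -5))) = Add(9, Mul(-1, Add(Mul(S, Pow(u, 2)), -5))) = Add(9, Mul(-1, Add(-5, Mul(S, Pow(u, 2))))) = Add(9, Add(5, Mul(-1, S, Pow(u, 2)))) = Add(14, Mul(-1, S, Pow(u, 2))))
A = 161 (A = Add(14, Mul(-1, Add(Mul(3, 0), -3), Pow(Add(4, Mul(-1, -3)), 2))) = Add(14, Mul(-1, Add(0, -3), Pow(Add(4, 3), 2))) = Add(14, Mul(-1, -3, Pow(7, 2))) = Add(14, Mul(-1, -3, 49)) = Add(14, 147) = 161)
Mul(Add(h, J), A) = Mul(Add(8, -10), 161) = Mul(-2, 161) = -322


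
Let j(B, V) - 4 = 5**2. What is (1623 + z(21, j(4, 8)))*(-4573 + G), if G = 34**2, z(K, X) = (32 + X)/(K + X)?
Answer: -277497987/50 ≈ -5.5500e+6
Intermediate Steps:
j(B, V) = 29 (j(B, V) = 4 + 5**2 = 4 + 25 = 29)
z(K, X) = (32 + X)/(K + X)
G = 1156
(1623 + z(21, j(4, 8)))*(-4573 + G) = (1623 + (32 + 29)/(21 + 29))*(-4573 + 1156) = (1623 + 61/50)*(-3417) = (81211/50)*(-3417) = -277497987/50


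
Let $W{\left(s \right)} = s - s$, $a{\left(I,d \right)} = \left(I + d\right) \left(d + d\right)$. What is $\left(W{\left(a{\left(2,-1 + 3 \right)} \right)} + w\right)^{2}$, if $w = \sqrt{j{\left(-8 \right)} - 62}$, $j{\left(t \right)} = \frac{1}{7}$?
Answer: $- \frac{433}{7} \approx -61.857$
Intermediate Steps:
$j{\left(t \right)} = \frac{1}{7}$
$a{\left(I,d \right)} = 2 d \left(I + d\right)$ ($a{\left(I,d \right)} = \left(I + d\right) 2 d = 2 d \left(I + d\right)$)
$W{\left(s \right)} = 0$
$w = \frac{i \sqrt{3031}}{7}$ ($w = \sqrt{\frac{1}{7} - 62} = \sqrt{- \frac{433}{7}} = \frac{i \sqrt{3031}}{7} \approx 7.8649 i$)
$\left(W{\left(a{\left(2,-1 + 3 \right)} \right)} + w\right)^{2} = \left(0 + \frac{i \sqrt{3031}}{7}\right)^{2} = \left(\frac{i \sqrt{3031}}{7}\right)^{2} = - \frac{433}{7}$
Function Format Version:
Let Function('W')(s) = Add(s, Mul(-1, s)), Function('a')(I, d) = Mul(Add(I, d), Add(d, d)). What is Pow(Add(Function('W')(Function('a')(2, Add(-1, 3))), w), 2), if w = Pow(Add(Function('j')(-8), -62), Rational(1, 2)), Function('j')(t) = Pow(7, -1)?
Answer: Rational(-433, 7) ≈ -61.857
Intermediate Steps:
Function('j')(t) = Rational(1, 7)
Function('a')(I, d) = Mul(2, d, Add(I, d)) (Function('a')(I, d) = Mul(Add(I, d), Mul(2, d)) = Mul(2, d, Add(I, d)))
Function('W')(s) = 0
w = Mul(Rational(1, 7), I, Pow(3031, Rational(1, 2))) (w = Pow(Add(Rational(1, 7), -62), Rational(1, 2)) = Pow(Rational(-433, 7), Rational(1, 2)) = Mul(Rational(1, 7), I, Pow(3031, Rational(1, 2))) ≈ Mul(7.8649, I))
Pow(Add(Function('W')(Function('a')(2, Add(-1, 3))), w), 2) = Pow(Add(0, Mul(Rational(1, 7), I, Pow(3031, Rational(1, 2)))), 2) = Pow(Mul(Rational(1, 7), I, Pow(3031, Rational(1, 2))), 2) = Rational(-433, 7)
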